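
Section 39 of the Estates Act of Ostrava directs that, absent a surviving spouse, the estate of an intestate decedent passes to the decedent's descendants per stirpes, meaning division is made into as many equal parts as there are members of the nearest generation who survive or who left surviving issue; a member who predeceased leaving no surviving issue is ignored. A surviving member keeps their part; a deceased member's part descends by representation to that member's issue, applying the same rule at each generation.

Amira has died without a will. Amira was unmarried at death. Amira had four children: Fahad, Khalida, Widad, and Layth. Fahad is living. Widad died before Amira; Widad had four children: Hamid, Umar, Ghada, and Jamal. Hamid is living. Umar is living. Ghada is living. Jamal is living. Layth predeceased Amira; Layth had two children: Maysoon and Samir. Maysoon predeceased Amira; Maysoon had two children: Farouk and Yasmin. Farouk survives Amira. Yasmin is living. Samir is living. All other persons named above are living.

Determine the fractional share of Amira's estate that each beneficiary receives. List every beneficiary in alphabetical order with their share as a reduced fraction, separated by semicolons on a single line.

There is no surviving spouse, so the entire estate passes to Amira's descendants per stirpes.
The estate is divided into 4 equal shares of 1/4 among Fahad, Khalida, Widad, Layth.
Fahad is living and takes 1/4.
Khalida is living and takes 1/4.
Widad predeceased; the 1/4 allotted to Widad's branch passes to Widad's issue by representation.
The 1/4 is divided into 4 equal shares of 1/16 among Hamid, Umar, Ghada, Jamal.
Hamid is living and takes 1/16.
Umar is living and takes 1/16.
Ghada is living and takes 1/16.
Jamal is living and takes 1/16.
Layth predeceased; the 1/4 allotted to Layth's branch passes to Layth's issue by representation.
The 1/4 is divided into 2 equal shares of 1/8 among Maysoon, Samir.
Maysoon predeceased; the 1/8 allotted to Maysoon's branch passes to Maysoon's issue by representation.
The 1/8 is divided into 2 equal shares of 1/16 among Farouk, Yasmin.
Farouk is living and takes 1/16.
Yasmin is living and takes 1/16.
Samir is living and takes 1/8.

Fahad 1/4; Farouk 1/16; Ghada 1/16; Hamid 1/16; Jamal 1/16; Khalida 1/4; Samir 1/8; Umar 1/16; Yasmin 1/16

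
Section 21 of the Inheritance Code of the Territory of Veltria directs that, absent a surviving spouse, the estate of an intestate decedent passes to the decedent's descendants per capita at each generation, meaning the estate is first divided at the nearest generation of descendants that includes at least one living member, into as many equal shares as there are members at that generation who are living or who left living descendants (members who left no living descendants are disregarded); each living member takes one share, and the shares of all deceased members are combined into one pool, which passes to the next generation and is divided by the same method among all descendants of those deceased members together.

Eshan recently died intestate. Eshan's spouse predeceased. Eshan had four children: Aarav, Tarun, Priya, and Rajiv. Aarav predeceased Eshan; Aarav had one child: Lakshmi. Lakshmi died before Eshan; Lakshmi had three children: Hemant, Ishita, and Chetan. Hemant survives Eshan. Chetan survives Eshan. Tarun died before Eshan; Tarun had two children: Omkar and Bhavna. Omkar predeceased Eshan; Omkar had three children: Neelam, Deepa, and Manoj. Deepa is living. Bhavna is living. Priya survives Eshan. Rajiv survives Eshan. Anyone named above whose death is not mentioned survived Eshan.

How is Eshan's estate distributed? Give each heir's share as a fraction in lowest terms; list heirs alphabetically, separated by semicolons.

There is no surviving spouse, so the entire estate passes to Eshan's descendants per capita at each generation.
At generation 1 (Aarav, Tarun, Priya, Rajiv) there are 4 shares of (1)/4 = 1/4 each.
Living: Priya and Rajiv — each takes 1/4.
Deceased: Aarav and Tarun. Their combined 1/2 is pooled and carried to generation 2.
At generation 2 (Lakshmi, Omkar, Bhavna) there are 3 shares of (1/2)/3 = 1/6 each.
Living: Bhavna — each takes 1/6.
Deceased: Lakshmi and Omkar. Their combined 1/3 is pooled and carried to generation 3.
At generation 3 (Hemant, Ishita, Chetan, Neelam, Deepa, Manoj) there are 6 shares of (1/3)/6 = 1/18 each.
Living: Hemant, Ishita, Chetan, Neelam, Deepa, and Manoj — each takes 1/18.

Bhavna 1/6; Chetan 1/18; Deepa 1/18; Hemant 1/18; Ishita 1/18; Manoj 1/18; Neelam 1/18; Priya 1/4; Rajiv 1/4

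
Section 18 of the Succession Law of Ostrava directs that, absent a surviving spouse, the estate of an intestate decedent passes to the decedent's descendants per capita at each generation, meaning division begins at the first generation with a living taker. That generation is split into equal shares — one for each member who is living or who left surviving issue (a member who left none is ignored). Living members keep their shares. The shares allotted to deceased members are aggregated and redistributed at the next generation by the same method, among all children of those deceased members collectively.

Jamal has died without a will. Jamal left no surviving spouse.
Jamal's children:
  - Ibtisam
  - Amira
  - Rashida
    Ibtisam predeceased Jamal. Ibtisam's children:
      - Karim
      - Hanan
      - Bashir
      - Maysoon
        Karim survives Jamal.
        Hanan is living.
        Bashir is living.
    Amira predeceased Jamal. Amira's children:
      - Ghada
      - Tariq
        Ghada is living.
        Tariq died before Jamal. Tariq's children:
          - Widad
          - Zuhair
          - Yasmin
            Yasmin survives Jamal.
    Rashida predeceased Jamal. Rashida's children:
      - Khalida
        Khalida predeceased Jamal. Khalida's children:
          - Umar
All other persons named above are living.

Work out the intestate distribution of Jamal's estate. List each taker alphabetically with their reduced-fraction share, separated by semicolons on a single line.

There is no surviving spouse, so the entire estate passes to Jamal's descendants per capita at each generation.
No one at generation 1 (Ibtisam, Amira, Rashida) is living; moving to the next generation.
At generation 2 (Karim, Hanan, Bashir, Maysoon, Ghada, Tariq, Khalida) there are 7 shares of (1)/7 = 1/7 each.
Living: Karim, Hanan, Bashir, Maysoon, and Ghada — each takes 1/7.
Deceased: Tariq and Khalida. Their combined 2/7 is pooled and carried to generation 3.
At generation 3 (Widad, Zuhair, Yasmin, Umar) there are 4 shares of (2/7)/4 = 1/14 each.
Living: Widad, Zuhair, Yasmin, and Umar — each takes 1/14.

Bashir 1/7; Ghada 1/7; Hanan 1/7; Karim 1/7; Maysoon 1/7; Umar 1/14; Widad 1/14; Yasmin 1/14; Zuhair 1/14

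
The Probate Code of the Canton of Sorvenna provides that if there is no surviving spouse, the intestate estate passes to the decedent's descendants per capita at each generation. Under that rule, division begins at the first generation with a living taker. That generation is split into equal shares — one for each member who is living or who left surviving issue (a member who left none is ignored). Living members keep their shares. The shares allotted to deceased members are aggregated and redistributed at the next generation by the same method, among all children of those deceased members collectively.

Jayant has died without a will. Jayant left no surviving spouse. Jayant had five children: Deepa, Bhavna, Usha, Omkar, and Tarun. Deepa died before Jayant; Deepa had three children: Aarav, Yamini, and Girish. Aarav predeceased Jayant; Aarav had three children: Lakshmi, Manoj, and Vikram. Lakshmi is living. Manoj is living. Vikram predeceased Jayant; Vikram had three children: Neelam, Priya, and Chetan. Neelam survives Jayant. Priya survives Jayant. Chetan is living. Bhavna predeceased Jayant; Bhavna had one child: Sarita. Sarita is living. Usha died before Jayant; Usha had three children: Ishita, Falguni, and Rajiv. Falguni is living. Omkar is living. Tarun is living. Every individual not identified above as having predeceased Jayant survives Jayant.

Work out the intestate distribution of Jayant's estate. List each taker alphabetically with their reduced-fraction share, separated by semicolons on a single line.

Chetan 1/105; Falguni 3/35; Girish 3/35; Ishita 3/35; Lakshmi 1/35; Manoj 1/35; Neelam 1/105; Omkar 1/5; Priya 1/105; Rajiv 3/35; Sarita 3/35; Tarun 1/5; Yamini 3/35

There is no surviving spouse, so the entire estate passes to Jayant's descendants per capita at each generation.
At generation 1 (Deepa, Bhavna, Usha, Omkar, Tarun) there are 5 shares of (1)/5 = 1/5 each.
Living: Omkar and Tarun — each takes 1/5.
Deceased: Deepa, Bhavna, and Usha. Their combined 3/5 is pooled and carried to generation 2.
At generation 2 (Aarav, Yamini, Girish, Sarita, Ishita, Falguni, Rajiv) there are 7 shares of (3/5)/7 = 3/35 each.
Living: Yamini, Girish, Sarita, Ishita, Falguni, and Rajiv — each takes 3/35.
Deceased: Aarav. That 3/35 share is carried to generation 3.
At generation 3 (Lakshmi, Manoj, Vikram) there are 3 shares of (3/35)/3 = 1/35 each.
Living: Lakshmi and Manoj — each takes 1/35.
Deceased: Vikram. That 1/35 share is carried to generation 4.
At generation 4 (Neelam, Priya, Chetan) there are 3 shares of (1/35)/3 = 1/105 each.
Living: Neelam, Priya, and Chetan — each takes 1/105.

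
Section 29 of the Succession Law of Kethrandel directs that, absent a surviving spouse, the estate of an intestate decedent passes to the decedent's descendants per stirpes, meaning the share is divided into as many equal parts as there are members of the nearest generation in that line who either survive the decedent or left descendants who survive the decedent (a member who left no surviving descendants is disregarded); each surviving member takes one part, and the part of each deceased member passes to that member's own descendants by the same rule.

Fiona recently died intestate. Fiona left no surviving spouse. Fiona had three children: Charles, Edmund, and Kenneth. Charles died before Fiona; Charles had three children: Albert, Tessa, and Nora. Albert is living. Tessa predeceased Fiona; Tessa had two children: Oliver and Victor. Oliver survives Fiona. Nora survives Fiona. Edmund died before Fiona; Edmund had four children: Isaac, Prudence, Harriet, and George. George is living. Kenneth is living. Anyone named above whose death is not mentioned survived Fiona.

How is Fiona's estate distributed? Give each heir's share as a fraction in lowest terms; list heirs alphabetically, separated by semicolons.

Albert 1/9; George 1/12; Harriet 1/12; Isaac 1/12; Kenneth 1/3; Nora 1/9; Oliver 1/18; Prudence 1/12; Victor 1/18

There is no surviving spouse, so the entire estate passes to Fiona's descendants per stirpes.
The estate is divided into 3 equal shares of 1/3 among Charles, Edmund, Kenneth.
Charles predeceased; the 1/3 allotted to Charles's branch passes to Charles's issue by representation.
The 1/3 is divided into 3 equal shares of 1/9 among Albert, Tessa, Nora.
Albert is living and takes 1/9.
Tessa predeceased; the 1/9 allotted to Tessa's branch passes to Tessa's issue by representation.
The 1/9 is divided into 2 equal shares of 1/18 among Oliver, Victor.
Oliver is living and takes 1/18.
Victor is living and takes 1/18.
Nora is living and takes 1/9.
Edmund predeceased; the 1/3 allotted to Edmund's branch passes to Edmund's issue by representation.
The 1/3 is divided into 4 equal shares of 1/12 among Isaac, Prudence, Harriet, George.
Isaac is living and takes 1/12.
Prudence is living and takes 1/12.
Harriet is living and takes 1/12.
George is living and takes 1/12.
Kenneth is living and takes 1/3.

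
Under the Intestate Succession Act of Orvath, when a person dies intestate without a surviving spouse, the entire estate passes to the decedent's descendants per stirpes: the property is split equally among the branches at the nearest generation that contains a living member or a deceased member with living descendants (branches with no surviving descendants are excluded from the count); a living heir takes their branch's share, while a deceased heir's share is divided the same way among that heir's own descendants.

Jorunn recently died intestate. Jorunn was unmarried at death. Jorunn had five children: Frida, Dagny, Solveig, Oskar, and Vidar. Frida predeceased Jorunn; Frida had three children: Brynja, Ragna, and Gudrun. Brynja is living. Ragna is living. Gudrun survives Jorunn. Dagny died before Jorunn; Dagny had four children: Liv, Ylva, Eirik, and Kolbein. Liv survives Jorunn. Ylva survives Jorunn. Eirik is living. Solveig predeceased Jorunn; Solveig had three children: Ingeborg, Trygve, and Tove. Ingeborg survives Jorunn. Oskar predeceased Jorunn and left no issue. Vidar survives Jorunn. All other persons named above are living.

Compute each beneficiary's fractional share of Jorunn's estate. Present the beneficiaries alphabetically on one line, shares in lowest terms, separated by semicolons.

Brynja 1/12; Eirik 1/16; Gudrun 1/12; Ingeborg 1/12; Kolbein 1/16; Liv 1/16; Ragna 1/12; Tove 1/12; Trygve 1/12; Vidar 1/4; Ylva 1/16

There is no surviving spouse, so the entire estate passes to Jorunn's descendants per stirpes.
Oskar left no surviving issue, so that branch lapses and is disregarded.
The estate is divided into 4 equal shares of 1/4 among Frida, Dagny, Solveig, Vidar.
Frida predeceased; the 1/4 allotted to Frida's branch passes to Frida's issue by representation.
The 1/4 is divided into 3 equal shares of 1/12 among Brynja, Ragna, Gudrun.
Brynja is living and takes 1/12.
Ragna is living and takes 1/12.
Gudrun is living and takes 1/12.
Dagny predeceased; the 1/4 allotted to Dagny's branch passes to Dagny's issue by representation.
The 1/4 is divided into 4 equal shares of 1/16 among Liv, Ylva, Eirik, Kolbein.
Liv is living and takes 1/16.
Ylva is living and takes 1/16.
Eirik is living and takes 1/16.
Kolbein is living and takes 1/16.
Solveig predeceased; the 1/4 allotted to Solveig's branch passes to Solveig's issue by representation.
The 1/4 is divided into 3 equal shares of 1/12 among Ingeborg, Trygve, Tove.
Ingeborg is living and takes 1/12.
Trygve is living and takes 1/12.
Tove is living and takes 1/12.
Vidar is living and takes 1/4.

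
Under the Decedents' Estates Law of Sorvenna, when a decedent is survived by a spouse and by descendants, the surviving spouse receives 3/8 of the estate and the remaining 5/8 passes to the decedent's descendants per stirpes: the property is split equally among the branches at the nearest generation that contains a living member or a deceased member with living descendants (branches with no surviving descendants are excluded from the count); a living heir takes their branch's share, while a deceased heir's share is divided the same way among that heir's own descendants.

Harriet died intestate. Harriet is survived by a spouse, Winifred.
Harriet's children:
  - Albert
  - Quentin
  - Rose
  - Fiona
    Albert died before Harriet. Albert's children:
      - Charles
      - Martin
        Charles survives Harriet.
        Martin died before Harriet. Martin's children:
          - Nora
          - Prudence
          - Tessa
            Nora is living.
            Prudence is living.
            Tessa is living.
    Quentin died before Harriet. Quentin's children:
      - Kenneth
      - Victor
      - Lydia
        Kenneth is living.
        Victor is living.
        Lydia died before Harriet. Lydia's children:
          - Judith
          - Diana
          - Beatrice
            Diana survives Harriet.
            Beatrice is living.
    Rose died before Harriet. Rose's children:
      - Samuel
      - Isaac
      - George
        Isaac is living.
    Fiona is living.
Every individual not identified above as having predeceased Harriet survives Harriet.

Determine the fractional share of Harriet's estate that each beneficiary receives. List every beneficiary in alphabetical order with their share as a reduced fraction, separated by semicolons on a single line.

Winifred, as surviving spouse, takes 3/8.
The remaining 5/8 passes to Harriet's descendants per stirpes.
The 5/8 is divided into 4 equal shares of 5/32 among Albert, Quentin, Rose, Fiona.
Albert predeceased; the 5/32 allotted to Albert's branch passes to Albert's issue by representation.
The 5/32 is divided into 2 equal shares of 5/64 among Charles, Martin.
Charles is living and takes 5/64.
Martin predeceased; the 5/64 allotted to Martin's branch passes to Martin's issue by representation.
The 5/64 is divided into 3 equal shares of 5/192 among Nora, Prudence, Tessa.
Nora is living and takes 5/192.
Prudence is living and takes 5/192.
Tessa is living and takes 5/192.
Quentin predeceased; the 5/32 allotted to Quentin's branch passes to Quentin's issue by representation.
The 5/32 is divided into 3 equal shares of 5/96 among Kenneth, Victor, Lydia.
Kenneth is living and takes 5/96.
Victor is living and takes 5/96.
Lydia predeceased; the 5/96 allotted to Lydia's branch passes to Lydia's issue by representation.
The 5/96 is divided into 3 equal shares of 5/288 among Judith, Diana, Beatrice.
Judith is living and takes 5/288.
Diana is living and takes 5/288.
Beatrice is living and takes 5/288.
Rose predeceased; the 5/32 allotted to Rose's branch passes to Rose's issue by representation.
The 5/32 is divided into 3 equal shares of 5/96 among Samuel, Isaac, George.
Samuel is living and takes 5/96.
Isaac is living and takes 5/96.
George is living and takes 5/96.
Fiona is living and takes 5/32.

Beatrice 5/288; Charles 5/64; Diana 5/288; Fiona 5/32; George 5/96; Isaac 5/96; Judith 5/288; Kenneth 5/96; Nora 5/192; Prudence 5/192; Samuel 5/96; Tessa 5/192; Victor 5/96; Winifred 3/8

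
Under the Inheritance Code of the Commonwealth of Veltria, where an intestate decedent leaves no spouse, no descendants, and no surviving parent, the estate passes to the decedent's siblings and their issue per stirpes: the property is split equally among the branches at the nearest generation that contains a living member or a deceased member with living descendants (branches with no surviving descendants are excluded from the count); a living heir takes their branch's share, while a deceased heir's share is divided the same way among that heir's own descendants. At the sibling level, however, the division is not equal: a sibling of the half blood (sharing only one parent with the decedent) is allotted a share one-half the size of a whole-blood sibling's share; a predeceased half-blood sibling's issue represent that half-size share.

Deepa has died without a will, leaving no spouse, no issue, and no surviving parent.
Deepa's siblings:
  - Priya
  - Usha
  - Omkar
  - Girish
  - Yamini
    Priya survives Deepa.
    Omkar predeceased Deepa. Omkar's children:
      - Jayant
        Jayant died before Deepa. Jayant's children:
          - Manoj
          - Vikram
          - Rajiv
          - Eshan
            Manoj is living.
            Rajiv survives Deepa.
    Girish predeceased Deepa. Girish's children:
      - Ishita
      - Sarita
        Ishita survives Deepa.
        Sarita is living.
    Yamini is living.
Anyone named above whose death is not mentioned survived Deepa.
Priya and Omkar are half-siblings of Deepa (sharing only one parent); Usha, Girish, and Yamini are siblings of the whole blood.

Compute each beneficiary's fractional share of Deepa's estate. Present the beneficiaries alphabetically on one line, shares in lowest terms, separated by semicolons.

No spouse, descendants, or parent survives, so the estate passes to Deepa's siblings per stirpes.
Half-blood siblings count for one-half the weight of whole-blood siblings at the initial division.
Dividing 1 in proportion to weights (total weight 4): Priya (weight 1/2) → 1/8; Usha (weight 1) → 1/4; Omkar (weight 1/2) → 1/8; Girish (weight 1) → 1/4; Yamini (weight 1) → 1/4.
Priya is living and takes 1/8.
Usha is living and takes 1/4.
Omkar predeceased; the 1/8 allotted to Omkar's branch passes to Omkar's issue by representation.
Jayant's line is the sole branch at this level, so the full 1/8 passes to Jayant's issue by representation.
The 1/8 is divided into 4 equal shares of 1/32 among Manoj, Vikram, Rajiv, Eshan.
Manoj is living and takes 1/32.
Vikram is living and takes 1/32.
Rajiv is living and takes 1/32.
Eshan is living and takes 1/32.
Girish predeceased; the 1/4 allotted to Girish's branch passes to Girish's issue by representation.
The 1/4 is divided into 2 equal shares of 1/8 among Ishita, Sarita.
Ishita is living and takes 1/8.
Sarita is living and takes 1/8.
Yamini is living and takes 1/4.

Eshan 1/32; Ishita 1/8; Manoj 1/32; Priya 1/8; Rajiv 1/32; Sarita 1/8; Usha 1/4; Vikram 1/32; Yamini 1/4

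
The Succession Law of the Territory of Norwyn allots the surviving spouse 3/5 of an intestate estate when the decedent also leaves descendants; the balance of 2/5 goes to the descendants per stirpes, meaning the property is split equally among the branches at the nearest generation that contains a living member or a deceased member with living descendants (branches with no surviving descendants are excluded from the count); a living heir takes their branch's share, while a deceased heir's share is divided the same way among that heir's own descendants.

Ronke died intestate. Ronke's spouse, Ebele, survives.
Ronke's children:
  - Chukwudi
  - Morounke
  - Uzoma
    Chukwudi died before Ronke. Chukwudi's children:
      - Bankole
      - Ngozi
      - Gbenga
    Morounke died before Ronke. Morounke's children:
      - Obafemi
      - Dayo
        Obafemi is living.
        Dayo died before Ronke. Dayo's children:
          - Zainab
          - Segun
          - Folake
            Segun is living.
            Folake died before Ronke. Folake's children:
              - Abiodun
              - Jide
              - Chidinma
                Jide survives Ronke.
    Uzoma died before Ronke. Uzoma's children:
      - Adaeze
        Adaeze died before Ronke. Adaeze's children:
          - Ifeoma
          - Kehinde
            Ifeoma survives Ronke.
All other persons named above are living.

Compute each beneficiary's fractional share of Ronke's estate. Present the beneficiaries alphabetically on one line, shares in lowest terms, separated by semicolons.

Abiodun 1/135; Bankole 2/45; Chidinma 1/135; Ebele 3/5; Gbenga 2/45; Ifeoma 1/15; Jide 1/135; Kehinde 1/15; Ngozi 2/45; Obafemi 1/15; Segun 1/45; Zainab 1/45

Ebele, as surviving spouse, takes 3/5.
The remaining 2/5 passes to Ronke's descendants per stirpes.
The 2/5 is divided into 3 equal shares of 2/15 among Chukwudi, Morounke, Uzoma.
Chukwudi predeceased; the 2/15 allotted to Chukwudi's branch passes to Chukwudi's issue by representation.
The 2/15 is divided into 3 equal shares of 2/45 among Bankole, Ngozi, Gbenga.
Bankole is living and takes 2/45.
Ngozi is living and takes 2/45.
Gbenga is living and takes 2/45.
Morounke predeceased; the 2/15 allotted to Morounke's branch passes to Morounke's issue by representation.
The 2/15 is divided into 2 equal shares of 1/15 among Obafemi, Dayo.
Obafemi is living and takes 1/15.
Dayo predeceased; the 1/15 allotted to Dayo's branch passes to Dayo's issue by representation.
The 1/15 is divided into 3 equal shares of 1/45 among Zainab, Segun, Folake.
Zainab is living and takes 1/45.
Segun is living and takes 1/45.
Folake predeceased; the 1/45 allotted to Folake's branch passes to Folake's issue by representation.
The 1/45 is divided into 3 equal shares of 1/135 among Abiodun, Jide, Chidinma.
Abiodun is living and takes 1/135.
Jide is living and takes 1/135.
Chidinma is living and takes 1/135.
Uzoma predeceased; the 2/15 allotted to Uzoma's branch passes to Uzoma's issue by representation.
Adaeze's line is the sole branch at this level, so the full 2/15 passes to Adaeze's issue by representation.
The 2/15 is divided into 2 equal shares of 1/15 among Ifeoma, Kehinde.
Ifeoma is living and takes 1/15.
Kehinde is living and takes 1/15.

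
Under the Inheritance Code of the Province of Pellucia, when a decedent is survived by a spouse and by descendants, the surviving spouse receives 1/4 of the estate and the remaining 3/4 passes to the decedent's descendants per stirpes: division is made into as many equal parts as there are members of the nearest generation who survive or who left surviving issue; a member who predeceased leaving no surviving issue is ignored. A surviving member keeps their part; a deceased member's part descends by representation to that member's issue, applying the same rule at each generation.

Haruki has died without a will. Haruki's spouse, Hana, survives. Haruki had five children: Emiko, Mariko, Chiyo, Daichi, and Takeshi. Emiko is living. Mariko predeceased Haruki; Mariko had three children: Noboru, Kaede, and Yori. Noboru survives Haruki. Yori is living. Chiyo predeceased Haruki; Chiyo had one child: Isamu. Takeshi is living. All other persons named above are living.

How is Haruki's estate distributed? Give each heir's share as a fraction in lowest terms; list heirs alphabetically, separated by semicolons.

Daichi 3/20; Emiko 3/20; Hana 1/4; Isamu 3/20; Kaede 1/20; Noboru 1/20; Takeshi 3/20; Yori 1/20

Hana, as surviving spouse, takes 1/4.
The remaining 3/4 passes to Haruki's descendants per stirpes.
The 3/4 is divided into 5 equal shares of 3/20 among Emiko, Mariko, Chiyo, Daichi, Takeshi.
Emiko is living and takes 3/20.
Mariko predeceased; the 3/20 allotted to Mariko's branch passes to Mariko's issue by representation.
The 3/20 is divided into 3 equal shares of 1/20 among Noboru, Kaede, Yori.
Noboru is living and takes 1/20.
Kaede is living and takes 1/20.
Yori is living and takes 1/20.
Chiyo predeceased; the 3/20 allotted to Chiyo's branch passes to Chiyo's issue by representation.
Isamu is the sole taker at this level and receives the full 3/20.
Daichi is living and takes 3/20.
Takeshi is living and takes 3/20.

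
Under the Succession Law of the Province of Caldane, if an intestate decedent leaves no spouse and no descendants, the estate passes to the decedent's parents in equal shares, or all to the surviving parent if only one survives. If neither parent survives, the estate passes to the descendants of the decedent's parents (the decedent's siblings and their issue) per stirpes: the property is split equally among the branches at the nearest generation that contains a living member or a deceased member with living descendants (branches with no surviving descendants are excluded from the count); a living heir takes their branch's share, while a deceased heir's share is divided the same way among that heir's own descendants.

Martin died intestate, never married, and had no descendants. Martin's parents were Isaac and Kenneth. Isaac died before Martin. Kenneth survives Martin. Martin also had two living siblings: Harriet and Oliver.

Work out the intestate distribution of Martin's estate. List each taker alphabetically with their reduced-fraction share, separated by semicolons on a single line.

Kenneth 1

Only one parent, Kenneth, survives, so Kenneth takes the entire estate. The siblings take nothing because a surviving parent has priority.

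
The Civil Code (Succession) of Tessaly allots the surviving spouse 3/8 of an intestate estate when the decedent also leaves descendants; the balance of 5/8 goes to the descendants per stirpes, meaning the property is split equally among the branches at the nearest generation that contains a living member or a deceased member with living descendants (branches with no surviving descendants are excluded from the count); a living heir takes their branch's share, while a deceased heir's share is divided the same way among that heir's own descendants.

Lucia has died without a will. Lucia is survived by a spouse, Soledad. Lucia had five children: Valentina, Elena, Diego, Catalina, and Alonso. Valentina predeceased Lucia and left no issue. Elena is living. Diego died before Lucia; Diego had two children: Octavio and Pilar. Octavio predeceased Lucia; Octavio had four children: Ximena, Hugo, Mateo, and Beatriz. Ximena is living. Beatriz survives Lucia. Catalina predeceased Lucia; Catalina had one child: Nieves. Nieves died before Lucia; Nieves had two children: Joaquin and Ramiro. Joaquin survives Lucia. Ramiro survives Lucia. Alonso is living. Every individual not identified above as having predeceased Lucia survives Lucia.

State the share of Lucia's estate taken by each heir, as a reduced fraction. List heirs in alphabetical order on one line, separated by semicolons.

Soledad, as surviving spouse, takes 3/8.
The remaining 5/8 passes to Lucia's descendants per stirpes.
Valentina left no surviving issue, so that branch lapses and is disregarded.
The 5/8 is divided into 4 equal shares of 5/32 among Elena, Diego, Catalina, Alonso.
Elena is living and takes 5/32.
Diego predeceased; the 5/32 allotted to Diego's branch passes to Diego's issue by representation.
The 5/32 is divided into 2 equal shares of 5/64 among Octavio, Pilar.
Octavio predeceased; the 5/64 allotted to Octavio's branch passes to Octavio's issue by representation.
The 5/64 is divided into 4 equal shares of 5/256 among Ximena, Hugo, Mateo, Beatriz.
Ximena is living and takes 5/256.
Hugo is living and takes 5/256.
Mateo is living and takes 5/256.
Beatriz is living and takes 5/256.
Pilar is living and takes 5/64.
Catalina predeceased; the 5/32 allotted to Catalina's branch passes to Catalina's issue by representation.
Nieves's line is the sole branch at this level, so the full 5/32 passes to Nieves's issue by representation.
The 5/32 is divided into 2 equal shares of 5/64 among Joaquin, Ramiro.
Joaquin is living and takes 5/64.
Ramiro is living and takes 5/64.
Alonso is living and takes 5/32.

Alonso 5/32; Beatriz 5/256; Elena 5/32; Hugo 5/256; Joaquin 5/64; Mateo 5/256; Pilar 5/64; Ramiro 5/64; Soledad 3/8; Ximena 5/256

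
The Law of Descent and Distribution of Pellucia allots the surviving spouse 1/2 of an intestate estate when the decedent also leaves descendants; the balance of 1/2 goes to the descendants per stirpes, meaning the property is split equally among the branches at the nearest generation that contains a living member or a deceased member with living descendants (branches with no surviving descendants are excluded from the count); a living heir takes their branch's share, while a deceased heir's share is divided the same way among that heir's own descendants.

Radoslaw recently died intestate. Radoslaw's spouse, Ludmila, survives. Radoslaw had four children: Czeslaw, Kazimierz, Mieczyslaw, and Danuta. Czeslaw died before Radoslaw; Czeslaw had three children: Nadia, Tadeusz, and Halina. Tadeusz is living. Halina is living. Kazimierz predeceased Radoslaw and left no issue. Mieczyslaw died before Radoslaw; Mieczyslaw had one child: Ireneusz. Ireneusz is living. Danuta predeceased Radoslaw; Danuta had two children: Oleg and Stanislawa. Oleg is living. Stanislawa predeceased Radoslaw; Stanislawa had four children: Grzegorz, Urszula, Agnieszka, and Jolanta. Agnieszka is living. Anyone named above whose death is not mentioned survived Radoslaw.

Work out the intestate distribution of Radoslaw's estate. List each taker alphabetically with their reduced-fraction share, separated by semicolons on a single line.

Agnieszka 1/48; Grzegorz 1/48; Halina 1/18; Ireneusz 1/6; Jolanta 1/48; Ludmila 1/2; Nadia 1/18; Oleg 1/12; Tadeusz 1/18; Urszula 1/48

Ludmila, as surviving spouse, takes 1/2.
The remaining 1/2 passes to Radoslaw's descendants per stirpes.
Kazimierz left no surviving issue, so that branch lapses and is disregarded.
The 1/2 is divided into 3 equal shares of 1/6 among Czeslaw, Mieczyslaw, Danuta.
Czeslaw predeceased; the 1/6 allotted to Czeslaw's branch passes to Czeslaw's issue by representation.
The 1/6 is divided into 3 equal shares of 1/18 among Nadia, Tadeusz, Halina.
Nadia is living and takes 1/18.
Tadeusz is living and takes 1/18.
Halina is living and takes 1/18.
Mieczyslaw predeceased; the 1/6 allotted to Mieczyslaw's branch passes to Mieczyslaw's issue by representation.
Ireneusz is the sole taker at this level and receives the full 1/6.
Danuta predeceased; the 1/6 allotted to Danuta's branch passes to Danuta's issue by representation.
The 1/6 is divided into 2 equal shares of 1/12 among Oleg, Stanislawa.
Oleg is living and takes 1/12.
Stanislawa predeceased; the 1/12 allotted to Stanislawa's branch passes to Stanislawa's issue by representation.
The 1/12 is divided into 4 equal shares of 1/48 among Grzegorz, Urszula, Agnieszka, Jolanta.
Grzegorz is living and takes 1/48.
Urszula is living and takes 1/48.
Agnieszka is living and takes 1/48.
Jolanta is living and takes 1/48.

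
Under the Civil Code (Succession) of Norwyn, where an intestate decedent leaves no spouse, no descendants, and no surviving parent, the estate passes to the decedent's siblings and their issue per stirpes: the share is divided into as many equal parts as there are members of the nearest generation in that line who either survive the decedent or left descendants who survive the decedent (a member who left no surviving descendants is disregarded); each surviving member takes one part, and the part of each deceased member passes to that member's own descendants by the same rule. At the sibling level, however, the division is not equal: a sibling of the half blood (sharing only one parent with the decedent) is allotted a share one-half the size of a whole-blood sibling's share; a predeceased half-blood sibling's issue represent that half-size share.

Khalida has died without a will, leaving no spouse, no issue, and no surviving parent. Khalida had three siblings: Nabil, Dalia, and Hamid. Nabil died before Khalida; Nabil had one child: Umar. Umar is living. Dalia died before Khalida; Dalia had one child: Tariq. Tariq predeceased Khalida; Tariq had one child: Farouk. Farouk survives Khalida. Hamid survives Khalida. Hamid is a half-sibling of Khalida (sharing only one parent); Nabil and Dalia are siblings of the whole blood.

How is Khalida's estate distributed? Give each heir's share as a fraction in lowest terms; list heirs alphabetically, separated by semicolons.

Farouk 2/5; Hamid 1/5; Umar 2/5

No spouse, descendants, or parent survives, so the estate passes to Khalida's siblings per stirpes.
Half-blood siblings count for one-half the weight of whole-blood siblings at the initial division.
Dividing 1 in proportion to weights (total weight 5/2): Nabil (weight 1) → 2/5; Dalia (weight 1) → 2/5; Hamid (weight 1/2) → 1/5.
Nabil predeceased; the 2/5 allotted to Nabil's branch passes to Nabil's issue by representation.
Umar is the sole taker at this level and receives the full 2/5.
Dalia predeceased; the 2/5 allotted to Dalia's branch passes to Dalia's issue by representation.
Tariq's line is the sole branch at this level, so the full 2/5 passes to Tariq's issue by representation.
Farouk is the sole taker at this level and receives the full 2/5.
Hamid is living and takes 1/5.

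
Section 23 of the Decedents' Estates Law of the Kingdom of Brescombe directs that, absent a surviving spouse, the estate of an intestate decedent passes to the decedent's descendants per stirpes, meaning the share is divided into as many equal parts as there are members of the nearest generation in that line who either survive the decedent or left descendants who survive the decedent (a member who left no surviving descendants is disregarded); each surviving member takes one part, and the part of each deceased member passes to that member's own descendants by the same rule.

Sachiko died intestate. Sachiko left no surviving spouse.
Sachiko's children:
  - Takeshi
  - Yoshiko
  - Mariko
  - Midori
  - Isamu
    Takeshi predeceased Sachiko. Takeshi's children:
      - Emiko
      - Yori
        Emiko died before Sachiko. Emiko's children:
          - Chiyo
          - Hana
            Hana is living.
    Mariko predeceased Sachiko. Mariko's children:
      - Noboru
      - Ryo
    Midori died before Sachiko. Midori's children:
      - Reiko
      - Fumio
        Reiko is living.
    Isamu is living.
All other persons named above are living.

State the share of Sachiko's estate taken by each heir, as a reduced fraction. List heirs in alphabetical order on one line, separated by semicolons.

There is no surviving spouse, so the entire estate passes to Sachiko's descendants per stirpes.
The estate is divided into 5 equal shares of 1/5 among Takeshi, Yoshiko, Mariko, Midori, Isamu.
Takeshi predeceased; the 1/5 allotted to Takeshi's branch passes to Takeshi's issue by representation.
The 1/5 is divided into 2 equal shares of 1/10 among Emiko, Yori.
Emiko predeceased; the 1/10 allotted to Emiko's branch passes to Emiko's issue by representation.
The 1/10 is divided into 2 equal shares of 1/20 among Chiyo, Hana.
Chiyo is living and takes 1/20.
Hana is living and takes 1/20.
Yori is living and takes 1/10.
Yoshiko is living and takes 1/5.
Mariko predeceased; the 1/5 allotted to Mariko's branch passes to Mariko's issue by representation.
The 1/5 is divided into 2 equal shares of 1/10 among Noboru, Ryo.
Noboru is living and takes 1/10.
Ryo is living and takes 1/10.
Midori predeceased; the 1/5 allotted to Midori's branch passes to Midori's issue by representation.
The 1/5 is divided into 2 equal shares of 1/10 among Reiko, Fumio.
Reiko is living and takes 1/10.
Fumio is living and takes 1/10.
Isamu is living and takes 1/5.

Chiyo 1/20; Fumio 1/10; Hana 1/20; Isamu 1/5; Noboru 1/10; Reiko 1/10; Ryo 1/10; Yori 1/10; Yoshiko 1/5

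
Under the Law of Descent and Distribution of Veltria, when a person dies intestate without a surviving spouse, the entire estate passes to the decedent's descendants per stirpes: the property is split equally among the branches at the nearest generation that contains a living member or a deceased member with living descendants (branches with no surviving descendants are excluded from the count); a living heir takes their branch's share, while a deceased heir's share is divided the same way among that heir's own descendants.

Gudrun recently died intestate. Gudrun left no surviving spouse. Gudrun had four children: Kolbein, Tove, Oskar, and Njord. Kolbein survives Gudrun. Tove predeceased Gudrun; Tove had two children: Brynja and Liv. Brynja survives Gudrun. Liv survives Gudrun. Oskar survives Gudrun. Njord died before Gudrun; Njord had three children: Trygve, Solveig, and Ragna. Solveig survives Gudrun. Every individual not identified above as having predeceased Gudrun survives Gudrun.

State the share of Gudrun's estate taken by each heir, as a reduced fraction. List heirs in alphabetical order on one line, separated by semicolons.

Brynja 1/8; Kolbein 1/4; Liv 1/8; Oskar 1/4; Ragna 1/12; Solveig 1/12; Trygve 1/12

There is no surviving spouse, so the entire estate passes to Gudrun's descendants per stirpes.
The estate is divided into 4 equal shares of 1/4 among Kolbein, Tove, Oskar, Njord.
Kolbein is living and takes 1/4.
Tove predeceased; the 1/4 allotted to Tove's branch passes to Tove's issue by representation.
The 1/4 is divided into 2 equal shares of 1/8 among Brynja, Liv.
Brynja is living and takes 1/8.
Liv is living and takes 1/8.
Oskar is living and takes 1/4.
Njord predeceased; the 1/4 allotted to Njord's branch passes to Njord's issue by representation.
The 1/4 is divided into 3 equal shares of 1/12 among Trygve, Solveig, Ragna.
Trygve is living and takes 1/12.
Solveig is living and takes 1/12.
Ragna is living and takes 1/12.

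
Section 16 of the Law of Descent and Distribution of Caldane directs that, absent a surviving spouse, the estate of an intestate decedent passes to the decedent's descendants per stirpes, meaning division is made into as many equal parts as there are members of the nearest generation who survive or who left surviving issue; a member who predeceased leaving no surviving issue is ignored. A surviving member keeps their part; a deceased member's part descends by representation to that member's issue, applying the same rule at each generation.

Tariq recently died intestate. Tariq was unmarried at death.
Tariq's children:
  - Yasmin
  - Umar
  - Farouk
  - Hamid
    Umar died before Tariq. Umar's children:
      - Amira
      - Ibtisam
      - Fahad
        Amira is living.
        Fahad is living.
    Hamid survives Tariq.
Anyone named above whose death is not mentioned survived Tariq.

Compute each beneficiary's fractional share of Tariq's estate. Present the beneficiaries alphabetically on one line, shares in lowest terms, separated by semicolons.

Amira 1/12; Fahad 1/12; Farouk 1/4; Hamid 1/4; Ibtisam 1/12; Yasmin 1/4

There is no surviving spouse, so the entire estate passes to Tariq's descendants per stirpes.
The estate is divided into 4 equal shares of 1/4 among Yasmin, Umar, Farouk, Hamid.
Yasmin is living and takes 1/4.
Umar predeceased; the 1/4 allotted to Umar's branch passes to Umar's issue by representation.
The 1/4 is divided into 3 equal shares of 1/12 among Amira, Ibtisam, Fahad.
Amira is living and takes 1/12.
Ibtisam is living and takes 1/12.
Fahad is living and takes 1/12.
Farouk is living and takes 1/4.
Hamid is living and takes 1/4.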